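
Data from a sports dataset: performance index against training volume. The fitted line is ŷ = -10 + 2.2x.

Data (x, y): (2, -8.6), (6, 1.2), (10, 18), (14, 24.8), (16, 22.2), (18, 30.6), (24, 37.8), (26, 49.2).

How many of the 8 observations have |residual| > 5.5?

x=2: ŷ = -10 + 2.2·2 = -5.6; e = -8.6 − (-5.6) = -3
x=6: ŷ = -10 + 2.2·6 = 3.2; e = 1.2 − 3.2 = -2
x=10: ŷ = -10 + 2.2·10 = 12; e = 18 − 12 = 6
x=14: ŷ = -10 + 2.2·14 = 20.8; e = 24.8 − 20.8 = 4
x=16: ŷ = -10 + 2.2·16 = 25.2; e = 22.2 − 25.2 = -3
x=18: ŷ = -10 + 2.2·18 = 29.6; e = 30.6 − 29.6 = 1
x=24: ŷ = -10 + 2.2·24 = 42.8; e = 37.8 − 42.8 = -5
x=26: ŷ = -10 + 2.2·26 = 47.2; e = 49.2 − 47.2 = 2
|e| > 5.5: x=10 (|e|=6) → 1

1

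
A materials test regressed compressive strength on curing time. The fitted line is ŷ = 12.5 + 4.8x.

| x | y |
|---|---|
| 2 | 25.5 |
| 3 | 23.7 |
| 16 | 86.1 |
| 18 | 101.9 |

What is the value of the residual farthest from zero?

x=2: ŷ = 12.5 + 4.8·2 = 22.1; r = 25.5 − 22.1 = 3.4
x=3: ŷ = 12.5 + 4.8·3 = 26.9; r = 23.7 − 26.9 = -3.2
x=16: ŷ = 12.5 + 4.8·16 = 89.3; r = 86.1 − 89.3 = -3.2
x=18: ŷ = 12.5 + 4.8·18 = 98.9; r = 101.9 − 98.9 = 3
Largest |r| is 3.4 at x = 2, residual 3.4.

r = 3.4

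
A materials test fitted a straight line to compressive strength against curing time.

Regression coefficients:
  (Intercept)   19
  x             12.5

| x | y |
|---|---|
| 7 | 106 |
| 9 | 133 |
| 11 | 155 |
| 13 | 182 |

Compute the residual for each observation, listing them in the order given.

x=7: ŷ = 19 + 12.5·7 = 106.5; e = 106 − 106.5 = -0.5
x=9: ŷ = 19 + 12.5·9 = 131.5; e = 133 − 131.5 = 1.5
x=11: ŷ = 19 + 12.5·11 = 156.5; e = 155 − 156.5 = -1.5
x=13: ŷ = 19 + 12.5·13 = 181.5; e = 182 − 181.5 = 0.5

-0.5, 1.5, -1.5, 0.5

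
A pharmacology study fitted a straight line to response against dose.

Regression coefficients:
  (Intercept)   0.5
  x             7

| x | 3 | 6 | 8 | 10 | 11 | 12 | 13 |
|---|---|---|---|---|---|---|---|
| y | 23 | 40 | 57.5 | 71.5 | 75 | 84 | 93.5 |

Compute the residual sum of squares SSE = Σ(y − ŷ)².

SSE = 21

x=3: ŷ = 0.5 + 7·3 = 21.5; e = 23 − 21.5 = 1.5
x=6: ŷ = 0.5 + 7·6 = 42.5; e = 40 − 42.5 = -2.5
x=8: ŷ = 0.5 + 7·8 = 56.5; e = 57.5 − 56.5 = 1
x=10: ŷ = 0.5 + 7·10 = 70.5; e = 71.5 − 70.5 = 1
x=11: ŷ = 0.5 + 7·11 = 77.5; e = 75 − 77.5 = -2.5
x=12: ŷ = 0.5 + 7·12 = 84.5; e = 84 − 84.5 = -0.5
x=13: ŷ = 0.5 + 7·13 = 91.5; e = 93.5 − 91.5 = 2
SSE = 2.25 + 6.25 + 1 + 1 + 6.25 + 0.25 + 4 = 21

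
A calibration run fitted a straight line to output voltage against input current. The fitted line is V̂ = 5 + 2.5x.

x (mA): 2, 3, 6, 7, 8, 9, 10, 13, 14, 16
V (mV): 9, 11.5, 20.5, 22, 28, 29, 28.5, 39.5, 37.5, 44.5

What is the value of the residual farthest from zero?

r = 3

x=2: V̂ = 5 + 2.5·2 = 10; r = 9 − 10 = -1
x=3: V̂ = 5 + 2.5·3 = 12.5; r = 11.5 − 12.5 = -1
x=6: V̂ = 5 + 2.5·6 = 20; r = 20.5 − 20 = 0.5
x=7: V̂ = 5 + 2.5·7 = 22.5; r = 22 − 22.5 = -0.5
x=8: V̂ = 5 + 2.5·8 = 25; r = 28 − 25 = 3
x=9: V̂ = 5 + 2.5·9 = 27.5; r = 29 − 27.5 = 1.5
x=10: V̂ = 5 + 2.5·10 = 30; r = 28.5 − 30 = -1.5
x=13: V̂ = 5 + 2.5·13 = 37.5; r = 39.5 − 37.5 = 2
x=14: V̂ = 5 + 2.5·14 = 40; r = 37.5 − 40 = -2.5
x=16: V̂ = 5 + 2.5·16 = 45; r = 44.5 − 45 = -0.5
Largest |r| is 3 at x = 8, residual 3.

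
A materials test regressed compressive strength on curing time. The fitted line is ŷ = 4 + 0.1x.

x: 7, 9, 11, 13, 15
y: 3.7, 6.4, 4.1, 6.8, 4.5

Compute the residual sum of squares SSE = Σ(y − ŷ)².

SSE = 7.5

x=7: ŷ = 4 + 0.1·7 = 4.7; r = 3.7 − 4.7 = -1
x=9: ŷ = 4 + 0.1·9 = 4.9; r = 6.4 − 4.9 = 1.5
x=11: ŷ = 4 + 0.1·11 = 5.1; r = 4.1 − 5.1 = -1
x=13: ŷ = 4 + 0.1·13 = 5.3; r = 6.8 − 5.3 = 1.5
x=15: ŷ = 4 + 0.1·15 = 5.5; r = 4.5 − 5.5 = -1
SSE = 1 + 2.25 + 1 + 2.25 + 1 = 7.5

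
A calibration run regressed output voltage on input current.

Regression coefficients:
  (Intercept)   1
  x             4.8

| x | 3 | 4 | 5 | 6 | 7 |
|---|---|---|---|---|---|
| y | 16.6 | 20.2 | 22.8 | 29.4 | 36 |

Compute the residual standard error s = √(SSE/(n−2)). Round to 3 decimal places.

s = 1.673

x=3: ŷ = 1 + 4.8·3 = 15.4; e = 16.6 − 15.4 = 1.2
x=4: ŷ = 1 + 4.8·4 = 20.2; e = 20.2 − 20.2 = 0
x=5: ŷ = 1 + 4.8·5 = 25; e = 22.8 − 25 = -2.2
x=6: ŷ = 1 + 4.8·6 = 29.8; e = 29.4 − 29.8 = -0.4
x=7: ŷ = 1 + 4.8·7 = 34.6; e = 36 − 34.6 = 1.4
SSE = 1.44 + 0 + 4.84 + 0.16 + 1.96 = 8.4
s = √(8.4/3) = √2.8 ≈ 1.673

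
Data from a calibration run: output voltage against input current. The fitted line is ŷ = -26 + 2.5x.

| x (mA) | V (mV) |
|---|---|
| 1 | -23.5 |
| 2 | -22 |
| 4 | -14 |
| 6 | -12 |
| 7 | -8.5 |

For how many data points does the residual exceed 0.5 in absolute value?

3

x=1: ŷ = -26 + 2.5·1 = -23.5; e = -23.5 − (-23.5) = 0
x=2: ŷ = -26 + 2.5·2 = -21; e = -22 − (-21) = -1
x=4: ŷ = -26 + 2.5·4 = -16; e = -14 − (-16) = 2
x=6: ŷ = -26 + 2.5·6 = -11; e = -12 − (-11) = -1
x=7: ŷ = -26 + 2.5·7 = -8.5; e = -8.5 − (-8.5) = 0
|e| > 0.5: x=2 (|e|=1), x=4 (|e|=2), x=6 (|e|=1) → 3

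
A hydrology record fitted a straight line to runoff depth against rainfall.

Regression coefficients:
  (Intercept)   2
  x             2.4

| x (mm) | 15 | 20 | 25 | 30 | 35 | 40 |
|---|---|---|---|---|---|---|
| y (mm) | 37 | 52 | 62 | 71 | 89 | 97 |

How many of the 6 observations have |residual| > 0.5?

5

x=15: ŷ = 2 + 2.4·15 = 38; r = 37 − 38 = -1
x=20: ŷ = 2 + 2.4·20 = 50; r = 52 − 50 = 2
x=25: ŷ = 2 + 2.4·25 = 62; r = 62 − 62 = 0
x=30: ŷ = 2 + 2.4·30 = 74; r = 71 − 74 = -3
x=35: ŷ = 2 + 2.4·35 = 86; r = 89 − 86 = 3
x=40: ŷ = 2 + 2.4·40 = 98; r = 97 − 98 = -1
|r| > 0.5: x=15 (|r|=1), x=20 (|r|=2), x=30 (|r|=3), x=35 (|r|=3), x=40 (|r|=1) → 5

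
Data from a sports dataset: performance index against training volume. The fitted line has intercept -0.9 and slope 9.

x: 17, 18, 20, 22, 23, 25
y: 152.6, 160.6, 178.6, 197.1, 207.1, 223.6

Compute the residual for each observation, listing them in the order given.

x=17: ŷ = -0.9 + 9·17 = 152.1; e = 152.6 − 152.1 = 0.5
x=18: ŷ = -0.9 + 9·18 = 161.1; e = 160.6 − 161.1 = -0.5
x=20: ŷ = -0.9 + 9·20 = 179.1; e = 178.6 − 179.1 = -0.5
x=22: ŷ = -0.9 + 9·22 = 197.1; e = 197.1 − 197.1 = 0
x=23: ŷ = -0.9 + 9·23 = 206.1; e = 207.1 − 206.1 = 1
x=25: ŷ = -0.9 + 9·25 = 224.1; e = 223.6 − 224.1 = -0.5

0.5, -0.5, -0.5, 0, 1, -0.5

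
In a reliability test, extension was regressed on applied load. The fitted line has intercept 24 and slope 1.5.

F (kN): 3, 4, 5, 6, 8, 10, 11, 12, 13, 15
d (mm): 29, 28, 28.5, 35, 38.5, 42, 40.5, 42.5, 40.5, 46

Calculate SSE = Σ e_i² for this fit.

SSE = 42

F=3: ŷ = 24 + 1.5·3 = 28.5; e = 29 − 28.5 = 0.5
F=4: ŷ = 24 + 1.5·4 = 30; e = 28 − 30 = -2
F=5: ŷ = 24 + 1.5·5 = 31.5; e = 28.5 − 31.5 = -3
F=6: ŷ = 24 + 1.5·6 = 33; e = 35 − 33 = 2
F=8: ŷ = 24 + 1.5·8 = 36; e = 38.5 − 36 = 2.5
F=10: ŷ = 24 + 1.5·10 = 39; e = 42 − 39 = 3
F=11: ŷ = 24 + 1.5·11 = 40.5; e = 40.5 − 40.5 = 0
F=12: ŷ = 24 + 1.5·12 = 42; e = 42.5 − 42 = 0.5
F=13: ŷ = 24 + 1.5·13 = 43.5; e = 40.5 − 43.5 = -3
F=15: ŷ = 24 + 1.5·15 = 46.5; e = 46 − 46.5 = -0.5
SSE = 0.25 + 4 + 9 + 4 + 6.25 + 9 + 0 + 0.25 + 9 + 0.25 = 42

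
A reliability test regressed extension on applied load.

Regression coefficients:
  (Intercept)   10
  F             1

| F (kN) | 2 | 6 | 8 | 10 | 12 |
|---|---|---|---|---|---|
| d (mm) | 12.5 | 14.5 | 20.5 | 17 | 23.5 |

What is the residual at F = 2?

ŷ = 10 + 2 = 12
e = 12.5 − 12 = 0.5

e = 0.5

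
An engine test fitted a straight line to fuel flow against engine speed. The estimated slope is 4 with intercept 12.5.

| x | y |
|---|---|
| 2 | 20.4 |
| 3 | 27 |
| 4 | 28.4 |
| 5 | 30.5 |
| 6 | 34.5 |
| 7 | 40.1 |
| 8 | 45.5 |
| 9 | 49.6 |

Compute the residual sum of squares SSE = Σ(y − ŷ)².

x=2: ŷ = 12.5 + 4·2 = 20.5; r = 20.4 − 20.5 = -0.1
x=3: ŷ = 12.5 + 4·3 = 24.5; r = 27 − 24.5 = 2.5
x=4: ŷ = 12.5 + 4·4 = 28.5; r = 28.4 − 28.5 = -0.1
x=5: ŷ = 12.5 + 4·5 = 32.5; r = 30.5 − 32.5 = -2
x=6: ŷ = 12.5 + 4·6 = 36.5; r = 34.5 − 36.5 = -2
x=7: ŷ = 12.5 + 4·7 = 40.5; r = 40.1 − 40.5 = -0.4
x=8: ŷ = 12.5 + 4·8 = 44.5; r = 45.5 − 44.5 = 1
x=9: ŷ = 12.5 + 4·9 = 48.5; r = 49.6 − 48.5 = 1.1
SSE = 0.01 + 6.25 + 0.01 + 4 + 4 + 0.16 + 1 + 1.21 = 16.64

SSE = 16.64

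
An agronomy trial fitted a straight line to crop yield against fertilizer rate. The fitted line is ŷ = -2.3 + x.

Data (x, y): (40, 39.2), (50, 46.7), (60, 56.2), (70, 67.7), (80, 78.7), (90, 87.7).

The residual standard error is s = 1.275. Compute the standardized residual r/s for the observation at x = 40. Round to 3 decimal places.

1.176

ŷ = -2.3 + 40 = 37.7
r = 39.2 − 37.7 = 1.5
r/s = 1.5 / 1.275 = 1.176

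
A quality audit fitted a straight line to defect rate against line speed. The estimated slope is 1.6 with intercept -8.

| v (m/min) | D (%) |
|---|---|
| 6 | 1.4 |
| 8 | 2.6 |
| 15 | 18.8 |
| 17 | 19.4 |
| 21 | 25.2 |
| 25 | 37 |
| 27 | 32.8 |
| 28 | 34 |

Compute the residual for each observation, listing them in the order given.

v=6: D̂ = -8 + 1.6·6 = 1.6; r = 1.4 − 1.6 = -0.2
v=8: D̂ = -8 + 1.6·8 = 4.8; r = 2.6 − 4.8 = -2.2
v=15: D̂ = -8 + 1.6·15 = 16; r = 18.8 − 16 = 2.8
v=17: D̂ = -8 + 1.6·17 = 19.2; r = 19.4 − 19.2 = 0.2
v=21: D̂ = -8 + 1.6·21 = 25.6; r = 25.2 − 25.6 = -0.4
v=25: D̂ = -8 + 1.6·25 = 32; r = 37 − 32 = 5
v=27: D̂ = -8 + 1.6·27 = 35.2; r = 32.8 − 35.2 = -2.4
v=28: D̂ = -8 + 1.6·28 = 36.8; r = 34 − 36.8 = -2.8

-0.2, -2.2, 2.8, 0.2, -0.4, 5, -2.4, -2.8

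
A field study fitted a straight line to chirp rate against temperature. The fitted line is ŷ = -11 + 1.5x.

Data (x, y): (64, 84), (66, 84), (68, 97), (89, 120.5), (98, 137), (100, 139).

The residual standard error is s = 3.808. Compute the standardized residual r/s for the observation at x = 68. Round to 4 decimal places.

ŷ = -11 + 1.5·68 = 91
r = 97 − 91 = 6
r/s = 6 / 3.808 = 1.5756

1.5756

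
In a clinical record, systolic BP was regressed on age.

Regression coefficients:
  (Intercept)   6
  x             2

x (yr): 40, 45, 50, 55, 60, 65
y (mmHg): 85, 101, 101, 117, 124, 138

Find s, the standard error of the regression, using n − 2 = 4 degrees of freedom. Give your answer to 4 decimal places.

s = 3.8730

x=40: ŷ = 6 + 2·40 = 86; r = 85 − 86 = -1
x=45: ŷ = 6 + 2·45 = 96; r = 101 − 96 = 5
x=50: ŷ = 6 + 2·50 = 106; r = 101 − 106 = -5
x=55: ŷ = 6 + 2·55 = 116; r = 117 − 116 = 1
x=60: ŷ = 6 + 2·60 = 126; r = 124 − 126 = -2
x=65: ŷ = 6 + 2·65 = 136; r = 138 − 136 = 2
SSE = 1 + 25 + 25 + 1 + 4 + 4 = 60
s = √(60/4) = √15 ≈ 3.8730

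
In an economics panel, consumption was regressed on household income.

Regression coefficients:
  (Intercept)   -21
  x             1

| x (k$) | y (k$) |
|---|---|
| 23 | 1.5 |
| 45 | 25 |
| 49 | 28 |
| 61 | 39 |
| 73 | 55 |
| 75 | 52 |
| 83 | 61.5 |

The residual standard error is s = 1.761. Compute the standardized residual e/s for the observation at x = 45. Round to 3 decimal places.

ŷ = -21 + 45 = 24
e = 25 − 24 = 1
e/s = 1 / 1.761 = 0.568

0.568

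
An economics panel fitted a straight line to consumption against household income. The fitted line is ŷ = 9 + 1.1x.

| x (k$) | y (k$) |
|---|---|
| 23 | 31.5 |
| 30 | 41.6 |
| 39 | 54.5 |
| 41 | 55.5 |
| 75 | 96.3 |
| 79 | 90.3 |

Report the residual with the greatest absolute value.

x=23: ŷ = 9 + 1.1·23 = 34.3; r = 31.5 − 34.3 = -2.8
x=30: ŷ = 9 + 1.1·30 = 42; r = 41.6 − 42 = -0.4
x=39: ŷ = 9 + 1.1·39 = 51.9; r = 54.5 − 51.9 = 2.6
x=41: ŷ = 9 + 1.1·41 = 54.1; r = 55.5 − 54.1 = 1.4
x=75: ŷ = 9 + 1.1·75 = 91.5; r = 96.3 − 91.5 = 4.8
x=79: ŷ = 9 + 1.1·79 = 95.9; r = 90.3 − 95.9 = -5.6
Largest |r| is 5.6 at x = 79, residual -5.6.

r = -5.6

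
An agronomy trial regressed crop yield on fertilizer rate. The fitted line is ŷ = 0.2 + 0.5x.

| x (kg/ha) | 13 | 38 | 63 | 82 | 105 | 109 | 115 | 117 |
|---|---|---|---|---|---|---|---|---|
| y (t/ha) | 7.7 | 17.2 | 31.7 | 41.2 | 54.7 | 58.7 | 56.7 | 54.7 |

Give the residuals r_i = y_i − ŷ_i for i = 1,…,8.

x=13: ŷ = 0.2 + 0.5·13 = 6.7; r = 7.7 − 6.7 = 1
x=38: ŷ = 0.2 + 0.5·38 = 19.2; r = 17.2 − 19.2 = -2
x=63: ŷ = 0.2 + 0.5·63 = 31.7; r = 31.7 − 31.7 = 0
x=82: ŷ = 0.2 + 0.5·82 = 41.2; r = 41.2 − 41.2 = 0
x=105: ŷ = 0.2 + 0.5·105 = 52.7; r = 54.7 − 52.7 = 2
x=109: ŷ = 0.2 + 0.5·109 = 54.7; r = 58.7 − 54.7 = 4
x=115: ŷ = 0.2 + 0.5·115 = 57.7; r = 56.7 − 57.7 = -1
x=117: ŷ = 0.2 + 0.5·117 = 58.7; r = 54.7 − 58.7 = -4

1, -2, 0, 0, 2, 4, -1, -4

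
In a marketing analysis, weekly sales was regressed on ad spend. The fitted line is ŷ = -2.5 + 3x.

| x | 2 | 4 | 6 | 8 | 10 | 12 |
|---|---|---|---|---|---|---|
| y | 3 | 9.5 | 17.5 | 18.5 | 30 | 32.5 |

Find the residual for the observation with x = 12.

ŷ = -2.5 + 3·12 = 33.5
e = 32.5 − 33.5 = -1

e = -1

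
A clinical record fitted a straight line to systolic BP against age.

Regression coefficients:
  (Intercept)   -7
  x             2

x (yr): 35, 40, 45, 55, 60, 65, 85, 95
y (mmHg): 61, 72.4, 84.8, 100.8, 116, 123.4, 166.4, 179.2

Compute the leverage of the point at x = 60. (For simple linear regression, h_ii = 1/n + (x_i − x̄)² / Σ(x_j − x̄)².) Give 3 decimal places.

x̄ = (35 + 40 + 45 + 55 + 60 + 65 + 85 + 95)/8 = 60
Σ(x − x̄)² = 625 + 400 + 225 + 25 + 0 + 25 + 625 + 1225 = 3150
h = 1/8 + (0)²/3150 = 0.125 + 0 = 0.125

h = 0.125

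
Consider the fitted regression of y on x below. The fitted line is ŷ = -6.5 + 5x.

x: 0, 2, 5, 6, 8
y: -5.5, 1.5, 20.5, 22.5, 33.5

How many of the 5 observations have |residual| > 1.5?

2

x=0: ŷ = -6.5 + 5·0 = -6.5; e = -5.5 − (-6.5) = 1
x=2: ŷ = -6.5 + 5·2 = 3.5; e = 1.5 − 3.5 = -2
x=5: ŷ = -6.5 + 5·5 = 18.5; e = 20.5 − 18.5 = 2
x=6: ŷ = -6.5 + 5·6 = 23.5; e = 22.5 − 23.5 = -1
x=8: ŷ = -6.5 + 5·8 = 33.5; e = 33.5 − 33.5 = 0
|e| > 1.5: x=2 (|e|=2), x=5 (|e|=2) → 2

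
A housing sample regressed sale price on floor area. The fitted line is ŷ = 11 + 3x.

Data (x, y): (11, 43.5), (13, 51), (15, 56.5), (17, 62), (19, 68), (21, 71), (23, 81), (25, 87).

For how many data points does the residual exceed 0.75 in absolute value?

4

x=11: ŷ = 11 + 3·11 = 44; r = 43.5 − 44 = -0.5
x=13: ŷ = 11 + 3·13 = 50; r = 51 − 50 = 1
x=15: ŷ = 11 + 3·15 = 56; r = 56.5 − 56 = 0.5
x=17: ŷ = 11 + 3·17 = 62; r = 62 − 62 = 0
x=19: ŷ = 11 + 3·19 = 68; r = 68 − 68 = 0
x=21: ŷ = 11 + 3·21 = 74; r = 71 − 74 = -3
x=23: ŷ = 11 + 3·23 = 80; r = 81 − 80 = 1
x=25: ŷ = 11 + 3·25 = 86; r = 87 − 86 = 1
|r| > 0.75: x=13 (|r|=1), x=21 (|r|=3), x=23 (|r|=1), x=25 (|r|=1) → 4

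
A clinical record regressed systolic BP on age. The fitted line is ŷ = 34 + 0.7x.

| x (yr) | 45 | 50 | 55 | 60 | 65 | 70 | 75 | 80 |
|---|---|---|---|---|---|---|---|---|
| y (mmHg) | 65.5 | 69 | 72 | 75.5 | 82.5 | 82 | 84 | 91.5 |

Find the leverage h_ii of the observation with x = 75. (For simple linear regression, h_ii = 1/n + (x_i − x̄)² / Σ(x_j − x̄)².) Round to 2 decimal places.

h = 0.27

x̄ = (45 + 50 + 55 + 60 + 65 + 70 + 75 + 80)/8 = 62.5
Σ(x − x̄)² = 306.25 + 156.25 + 56.25 + 6.25 + 6.25 + 56.25 + 156.25 + 306.25 = 1050
h = 1/8 + (12.5)²/1050 = 0.125 + 0.14881 = 0.27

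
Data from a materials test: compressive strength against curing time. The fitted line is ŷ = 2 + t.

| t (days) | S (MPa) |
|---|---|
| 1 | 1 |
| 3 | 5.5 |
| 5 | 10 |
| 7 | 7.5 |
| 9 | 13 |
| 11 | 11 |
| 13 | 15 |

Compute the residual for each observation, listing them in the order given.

t=1: ŷ = 2 + 1 = 3; e = 1 − 3 = -2
t=3: ŷ = 2 + 3 = 5; e = 5.5 − 5 = 0.5
t=5: ŷ = 2 + 5 = 7; e = 10 − 7 = 3
t=7: ŷ = 2 + 7 = 9; e = 7.5 − 9 = -1.5
t=9: ŷ = 2 + 9 = 11; e = 13 − 11 = 2
t=11: ŷ = 2 + 11 = 13; e = 11 − 13 = -2
t=13: ŷ = 2 + 13 = 15; e = 15 − 15 = 0

-2, 0.5, 3, -1.5, 2, -2, 0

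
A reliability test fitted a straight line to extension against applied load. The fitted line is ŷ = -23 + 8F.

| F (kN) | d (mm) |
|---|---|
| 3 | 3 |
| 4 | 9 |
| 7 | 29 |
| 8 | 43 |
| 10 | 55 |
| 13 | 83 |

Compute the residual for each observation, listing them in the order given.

F=3: ŷ = -23 + 8·3 = 1; e = 3 − 1 = 2
F=4: ŷ = -23 + 8·4 = 9; e = 9 − 9 = 0
F=7: ŷ = -23 + 8·7 = 33; e = 29 − 33 = -4
F=8: ŷ = -23 + 8·8 = 41; e = 43 − 41 = 2
F=10: ŷ = -23 + 8·10 = 57; e = 55 − 57 = -2
F=13: ŷ = -23 + 8·13 = 81; e = 83 − 81 = 2

2, 0, -4, 2, -2, 2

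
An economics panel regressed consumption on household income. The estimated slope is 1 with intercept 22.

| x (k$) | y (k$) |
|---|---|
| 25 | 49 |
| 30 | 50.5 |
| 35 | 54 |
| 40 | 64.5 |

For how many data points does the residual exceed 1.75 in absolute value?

x=25: ŷ = 22 + 25 = 47; e = 49 − 47 = 2
x=30: ŷ = 22 + 30 = 52; e = 50.5 − 52 = -1.5
x=35: ŷ = 22 + 35 = 57; e = 54 − 57 = -3
x=40: ŷ = 22 + 40 = 62; e = 64.5 − 62 = 2.5
|e| > 1.75: x=25 (|e|=2), x=35 (|e|=3), x=40 (|e|=2.5) → 3

3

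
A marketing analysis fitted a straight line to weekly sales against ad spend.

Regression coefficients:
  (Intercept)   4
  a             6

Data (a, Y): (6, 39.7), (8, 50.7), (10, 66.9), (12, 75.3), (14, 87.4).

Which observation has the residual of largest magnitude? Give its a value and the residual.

a=6: Ŷ = 4 + 6·6 = 40; e = 39.7 − 40 = -0.3
a=8: Ŷ = 4 + 6·8 = 52; e = 50.7 − 52 = -1.3
a=10: Ŷ = 4 + 6·10 = 64; e = 66.9 − 64 = 2.9
a=12: Ŷ = 4 + 6·12 = 76; e = 75.3 − 76 = -0.7
a=14: Ŷ = 4 + 6·14 = 88; e = 87.4 − 88 = -0.6
Largest |e| is 2.9 at a = 10, residual 2.9.

a = 10, e = 2.9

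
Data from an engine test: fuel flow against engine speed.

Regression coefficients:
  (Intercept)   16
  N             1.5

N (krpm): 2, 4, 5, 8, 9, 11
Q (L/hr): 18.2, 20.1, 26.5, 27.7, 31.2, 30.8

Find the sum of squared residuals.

N=2: ŷ = 16 + 1.5·2 = 19; e = 18.2 − 19 = -0.8
N=4: ŷ = 16 + 1.5·4 = 22; e = 20.1 − 22 = -1.9
N=5: ŷ = 16 + 1.5·5 = 23.5; e = 26.5 − 23.5 = 3
N=8: ŷ = 16 + 1.5·8 = 28; e = 27.7 − 28 = -0.3
N=9: ŷ = 16 + 1.5·9 = 29.5; e = 31.2 − 29.5 = 1.7
N=11: ŷ = 16 + 1.5·11 = 32.5; e = 30.8 − 32.5 = -1.7
SSE = 0.64 + 3.61 + 9 + 0.09 + 2.89 + 2.89 = 19.12

SSE = 19.12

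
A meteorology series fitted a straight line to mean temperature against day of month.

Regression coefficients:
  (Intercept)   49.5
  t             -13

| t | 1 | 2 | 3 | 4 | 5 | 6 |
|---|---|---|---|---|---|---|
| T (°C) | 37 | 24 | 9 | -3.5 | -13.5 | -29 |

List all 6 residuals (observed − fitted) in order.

0.5, 0.5, -1.5, -1, 2, -0.5

t=1: ŷ = 49.5 − 13·1 = 36.5; e = 37 − 36.5 = 0.5
t=2: ŷ = 49.5 − 13·2 = 23.5; e = 24 − 23.5 = 0.5
t=3: ŷ = 49.5 − 13·3 = 10.5; e = 9 − 10.5 = -1.5
t=4: ŷ = 49.5 − 13·4 = -2.5; e = -3.5 − (-2.5) = -1
t=5: ŷ = 49.5 − 13·5 = -15.5; e = -13.5 − (-15.5) = 2
t=6: ŷ = 49.5 − 13·6 = -28.5; e = -29 − (-28.5) = -0.5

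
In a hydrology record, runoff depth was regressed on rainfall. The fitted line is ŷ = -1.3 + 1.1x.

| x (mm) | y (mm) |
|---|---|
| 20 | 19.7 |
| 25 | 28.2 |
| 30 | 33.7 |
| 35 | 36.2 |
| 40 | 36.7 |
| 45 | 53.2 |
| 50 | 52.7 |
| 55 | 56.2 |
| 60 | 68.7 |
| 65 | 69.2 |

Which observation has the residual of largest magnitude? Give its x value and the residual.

x=20: ŷ = -1.3 + 1.1·20 = 20.7; e = 19.7 − 20.7 = -1
x=25: ŷ = -1.3 + 1.1·25 = 26.2; e = 28.2 − 26.2 = 2
x=30: ŷ = -1.3 + 1.1·30 = 31.7; e = 33.7 − 31.7 = 2
x=35: ŷ = -1.3 + 1.1·35 = 37.2; e = 36.2 − 37.2 = -1
x=40: ŷ = -1.3 + 1.1·40 = 42.7; e = 36.7 − 42.7 = -6
x=45: ŷ = -1.3 + 1.1·45 = 48.2; e = 53.2 − 48.2 = 5
x=50: ŷ = -1.3 + 1.1·50 = 53.7; e = 52.7 − 53.7 = -1
x=55: ŷ = -1.3 + 1.1·55 = 59.2; e = 56.2 − 59.2 = -3
x=60: ŷ = -1.3 + 1.1·60 = 64.7; e = 68.7 − 64.7 = 4
x=65: ŷ = -1.3 + 1.1·65 = 70.2; e = 69.2 − 70.2 = -1
Largest |e| is 6 at x = 40, residual -6.

x = 40, e = -6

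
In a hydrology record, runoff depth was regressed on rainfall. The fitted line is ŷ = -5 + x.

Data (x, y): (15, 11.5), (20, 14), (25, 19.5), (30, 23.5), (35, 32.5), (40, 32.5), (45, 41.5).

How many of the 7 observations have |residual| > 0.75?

x=15: ŷ = -5 + 15 = 10; r = 11.5 − 10 = 1.5
x=20: ŷ = -5 + 20 = 15; r = 14 − 15 = -1
x=25: ŷ = -5 + 25 = 20; r = 19.5 − 20 = -0.5
x=30: ŷ = -5 + 30 = 25; r = 23.5 − 25 = -1.5
x=35: ŷ = -5 + 35 = 30; r = 32.5 − 30 = 2.5
x=40: ŷ = -5 + 40 = 35; r = 32.5 − 35 = -2.5
x=45: ŷ = -5 + 45 = 40; r = 41.5 − 40 = 1.5
|r| > 0.75: x=15 (|r|=1.5), x=20 (|r|=1), x=30 (|r|=1.5), x=35 (|r|=2.5), x=40 (|r|=2.5), x=45 (|r|=1.5) → 6

6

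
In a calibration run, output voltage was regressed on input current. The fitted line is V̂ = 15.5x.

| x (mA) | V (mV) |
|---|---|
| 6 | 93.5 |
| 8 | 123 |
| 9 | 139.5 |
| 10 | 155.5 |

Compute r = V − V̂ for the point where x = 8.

V̂ = 15.5·8 = 124
r = 123 − 124 = -1

r = -1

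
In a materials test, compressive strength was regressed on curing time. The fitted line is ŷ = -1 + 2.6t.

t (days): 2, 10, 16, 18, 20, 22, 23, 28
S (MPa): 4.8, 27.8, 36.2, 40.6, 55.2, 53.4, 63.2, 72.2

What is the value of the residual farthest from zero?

r = -5.2

t=2: ŷ = -1 + 2.6·2 = 4.2; r = 4.8 − 4.2 = 0.6
t=10: ŷ = -1 + 2.6·10 = 25; r = 27.8 − 25 = 2.8
t=16: ŷ = -1 + 2.6·16 = 40.6; r = 36.2 − 40.6 = -4.4
t=18: ŷ = -1 + 2.6·18 = 45.8; r = 40.6 − 45.8 = -5.2
t=20: ŷ = -1 + 2.6·20 = 51; r = 55.2 − 51 = 4.2
t=22: ŷ = -1 + 2.6·22 = 56.2; r = 53.4 − 56.2 = -2.8
t=23: ŷ = -1 + 2.6·23 = 58.8; r = 63.2 − 58.8 = 4.4
t=28: ŷ = -1 + 2.6·28 = 71.8; r = 72.2 − 71.8 = 0.4
Largest |r| is 5.2 at t = 18, residual -5.2.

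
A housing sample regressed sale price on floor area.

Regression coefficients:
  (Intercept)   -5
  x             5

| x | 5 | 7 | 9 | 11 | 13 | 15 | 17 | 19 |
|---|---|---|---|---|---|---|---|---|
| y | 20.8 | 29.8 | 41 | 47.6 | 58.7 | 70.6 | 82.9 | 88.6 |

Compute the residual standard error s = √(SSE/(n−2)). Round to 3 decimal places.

s = 1.819

x=5: ŷ = -5 + 5·5 = 20; e = 20.8 − 20 = 0.8
x=7: ŷ = -5 + 5·7 = 30; e = 29.8 − 30 = -0.2
x=9: ŷ = -5 + 5·9 = 40; e = 41 − 40 = 1
x=11: ŷ = -5 + 5·11 = 50; e = 47.6 − 50 = -2.4
x=13: ŷ = -5 + 5·13 = 60; e = 58.7 − 60 = -1.3
x=15: ŷ = -5 + 5·15 = 70; e = 70.6 − 70 = 0.6
x=17: ŷ = -5 + 5·17 = 80; e = 82.9 − 80 = 2.9
x=19: ŷ = -5 + 5·19 = 90; e = 88.6 − 90 = -1.4
SSE = 0.64 + 0.04 + 1 + 5.76 + 1.69 + 0.36 + 8.41 + 1.96 = 19.86
s = √(19.86/6) = √3.31 ≈ 1.819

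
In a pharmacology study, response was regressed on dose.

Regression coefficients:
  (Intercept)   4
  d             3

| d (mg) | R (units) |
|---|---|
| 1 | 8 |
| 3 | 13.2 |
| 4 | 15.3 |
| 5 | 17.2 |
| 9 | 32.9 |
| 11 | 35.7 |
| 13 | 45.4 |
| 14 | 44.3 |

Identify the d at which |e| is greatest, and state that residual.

d = 13, e = 2.4

d=1: R̂ = 4 + 3·1 = 7; e = 8 − 7 = 1
d=3: R̂ = 4 + 3·3 = 13; e = 13.2 − 13 = 0.2
d=4: R̂ = 4 + 3·4 = 16; e = 15.3 − 16 = -0.7
d=5: R̂ = 4 + 3·5 = 19; e = 17.2 − 19 = -1.8
d=9: R̂ = 4 + 3·9 = 31; e = 32.9 − 31 = 1.9
d=11: R̂ = 4 + 3·11 = 37; e = 35.7 − 37 = -1.3
d=13: R̂ = 4 + 3·13 = 43; e = 45.4 − 43 = 2.4
d=14: R̂ = 4 + 3·14 = 46; e = 44.3 − 46 = -1.7
Largest |e| is 2.4 at d = 13, residual 2.4.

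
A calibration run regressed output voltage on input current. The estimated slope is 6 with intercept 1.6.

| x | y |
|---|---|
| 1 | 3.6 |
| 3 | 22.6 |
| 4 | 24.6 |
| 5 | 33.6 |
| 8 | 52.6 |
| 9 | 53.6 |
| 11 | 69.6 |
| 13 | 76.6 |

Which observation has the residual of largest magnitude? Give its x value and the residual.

x = 1, e = -4

x=1: ŷ = 1.6 + 6·1 = 7.6; e = 3.6 − 7.6 = -4
x=3: ŷ = 1.6 + 6·3 = 19.6; e = 22.6 − 19.6 = 3
x=4: ŷ = 1.6 + 6·4 = 25.6; e = 24.6 − 25.6 = -1
x=5: ŷ = 1.6 + 6·5 = 31.6; e = 33.6 − 31.6 = 2
x=8: ŷ = 1.6 + 6·8 = 49.6; e = 52.6 − 49.6 = 3
x=9: ŷ = 1.6 + 6·9 = 55.6; e = 53.6 − 55.6 = -2
x=11: ŷ = 1.6 + 6·11 = 67.6; e = 69.6 − 67.6 = 2
x=13: ŷ = 1.6 + 6·13 = 79.6; e = 76.6 − 79.6 = -3
Largest |e| is 4 at x = 1, residual -4.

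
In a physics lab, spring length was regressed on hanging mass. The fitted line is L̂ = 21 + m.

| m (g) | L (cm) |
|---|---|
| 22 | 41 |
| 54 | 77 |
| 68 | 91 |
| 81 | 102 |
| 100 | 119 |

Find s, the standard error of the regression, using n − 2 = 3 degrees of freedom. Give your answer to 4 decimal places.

m=22: L̂ = 21 + 22 = 43; r = 41 − 43 = -2
m=54: L̂ = 21 + 54 = 75; r = 77 − 75 = 2
m=68: L̂ = 21 + 68 = 89; r = 91 − 89 = 2
m=81: L̂ = 21 + 81 = 102; r = 102 − 102 = 0
m=100: L̂ = 21 + 100 = 121; r = 119 − 121 = -2
SSE = 4 + 4 + 4 + 0 + 4 = 16
s = √(16/3) = √5.33333 ≈ 2.3094

s = 2.3094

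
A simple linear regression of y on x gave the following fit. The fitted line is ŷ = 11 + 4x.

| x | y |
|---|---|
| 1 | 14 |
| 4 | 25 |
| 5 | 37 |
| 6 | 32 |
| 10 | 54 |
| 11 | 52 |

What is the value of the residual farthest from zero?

e = 6

x=1: ŷ = 11 + 4·1 = 15; e = 14 − 15 = -1
x=4: ŷ = 11 + 4·4 = 27; e = 25 − 27 = -2
x=5: ŷ = 11 + 4·5 = 31; e = 37 − 31 = 6
x=6: ŷ = 11 + 4·6 = 35; e = 32 − 35 = -3
x=10: ŷ = 11 + 4·10 = 51; e = 54 − 51 = 3
x=11: ŷ = 11 + 4·11 = 55; e = 52 − 55 = -3
Largest |e| is 6 at x = 5, residual 6.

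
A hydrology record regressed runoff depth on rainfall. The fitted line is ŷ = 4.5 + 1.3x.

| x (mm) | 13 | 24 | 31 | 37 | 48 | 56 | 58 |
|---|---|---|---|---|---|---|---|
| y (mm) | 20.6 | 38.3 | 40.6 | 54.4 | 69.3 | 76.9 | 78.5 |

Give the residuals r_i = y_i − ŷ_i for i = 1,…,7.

-0.8, 2.6, -4.2, 1.8, 2.4, -0.4, -1.4

x=13: ŷ = 4.5 + 1.3·13 = 21.4; r = 20.6 − 21.4 = -0.8
x=24: ŷ = 4.5 + 1.3·24 = 35.7; r = 38.3 − 35.7 = 2.6
x=31: ŷ = 4.5 + 1.3·31 = 44.8; r = 40.6 − 44.8 = -4.2
x=37: ŷ = 4.5 + 1.3·37 = 52.6; r = 54.4 − 52.6 = 1.8
x=48: ŷ = 4.5 + 1.3·48 = 66.9; r = 69.3 − 66.9 = 2.4
x=56: ŷ = 4.5 + 1.3·56 = 77.3; r = 76.9 − 77.3 = -0.4
x=58: ŷ = 4.5 + 1.3·58 = 79.9; r = 78.5 − 79.9 = -1.4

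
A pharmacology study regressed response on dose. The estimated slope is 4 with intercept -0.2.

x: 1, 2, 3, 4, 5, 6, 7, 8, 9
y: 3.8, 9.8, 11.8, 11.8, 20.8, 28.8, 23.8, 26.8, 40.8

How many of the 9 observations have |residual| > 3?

5

x=1: ŷ = -0.2 + 4·1 = 3.8; e = 3.8 − 3.8 = 0
x=2: ŷ = -0.2 + 4·2 = 7.8; e = 9.8 − 7.8 = 2
x=3: ŷ = -0.2 + 4·3 = 11.8; e = 11.8 − 11.8 = 0
x=4: ŷ = -0.2 + 4·4 = 15.8; e = 11.8 − 15.8 = -4
x=5: ŷ = -0.2 + 4·5 = 19.8; e = 20.8 − 19.8 = 1
x=6: ŷ = -0.2 + 4·6 = 23.8; e = 28.8 − 23.8 = 5
x=7: ŷ = -0.2 + 4·7 = 27.8; e = 23.8 − 27.8 = -4
x=8: ŷ = -0.2 + 4·8 = 31.8; e = 26.8 − 31.8 = -5
x=9: ŷ = -0.2 + 4·9 = 35.8; e = 40.8 − 35.8 = 5
|e| > 3: x=4 (|e|=4), x=6 (|e|=5), x=7 (|e|=4), x=8 (|e|=5), x=9 (|e|=5) → 5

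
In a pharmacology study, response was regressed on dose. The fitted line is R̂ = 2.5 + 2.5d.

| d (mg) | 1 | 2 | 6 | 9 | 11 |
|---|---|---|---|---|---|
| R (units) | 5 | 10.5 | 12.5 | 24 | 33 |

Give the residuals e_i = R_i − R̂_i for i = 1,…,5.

d=1: R̂ = 2.5 + 2.5·1 = 5; e = 5 − 5 = 0
d=2: R̂ = 2.5 + 2.5·2 = 7.5; e = 10.5 − 7.5 = 3
d=6: R̂ = 2.5 + 2.5·6 = 17.5; e = 12.5 − 17.5 = -5
d=9: R̂ = 2.5 + 2.5·9 = 25; e = 24 − 25 = -1
d=11: R̂ = 2.5 + 2.5·11 = 30; e = 33 − 30 = 3

0, 3, -5, -1, 3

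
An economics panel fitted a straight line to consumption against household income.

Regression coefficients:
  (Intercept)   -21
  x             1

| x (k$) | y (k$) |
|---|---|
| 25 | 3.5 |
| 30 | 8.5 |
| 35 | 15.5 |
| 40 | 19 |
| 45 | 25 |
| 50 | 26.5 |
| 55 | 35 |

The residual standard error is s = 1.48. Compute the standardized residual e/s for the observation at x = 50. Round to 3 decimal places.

-1.689

ŷ = -21 + 50 = 29
e = 26.5 − 29 = -2.5
e/s = -2.5 / 1.48 = -1.689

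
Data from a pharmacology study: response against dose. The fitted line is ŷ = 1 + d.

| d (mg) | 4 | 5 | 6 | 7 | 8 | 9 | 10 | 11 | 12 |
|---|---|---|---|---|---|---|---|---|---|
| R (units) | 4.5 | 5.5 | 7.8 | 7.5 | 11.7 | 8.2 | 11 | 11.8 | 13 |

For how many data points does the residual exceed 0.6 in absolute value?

d=4: ŷ = 1 + 4 = 5; e = 4.5 − 5 = -0.5
d=5: ŷ = 1 + 5 = 6; e = 5.5 − 6 = -0.5
d=6: ŷ = 1 + 6 = 7; e = 7.8 − 7 = 0.8
d=7: ŷ = 1 + 7 = 8; e = 7.5 − 8 = -0.5
d=8: ŷ = 1 + 8 = 9; e = 11.7 − 9 = 2.7
d=9: ŷ = 1 + 9 = 10; e = 8.2 − 10 = -1.8
d=10: ŷ = 1 + 10 = 11; e = 11 − 11 = 0
d=11: ŷ = 1 + 11 = 12; e = 11.8 − 12 = -0.2
d=12: ŷ = 1 + 12 = 13; e = 13 − 13 = 0
|e| > 0.6: d=6 (|e|=0.8), d=8 (|e|=2.7), d=9 (|e|=1.8) → 3

3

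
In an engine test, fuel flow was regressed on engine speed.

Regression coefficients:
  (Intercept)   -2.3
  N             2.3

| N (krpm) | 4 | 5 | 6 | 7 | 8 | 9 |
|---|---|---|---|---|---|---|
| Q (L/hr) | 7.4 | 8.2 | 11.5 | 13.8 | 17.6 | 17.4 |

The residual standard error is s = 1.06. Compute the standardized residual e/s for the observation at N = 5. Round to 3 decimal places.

-0.943

Q̂ = -2.3 + 2.3·5 = 9.2
e = 8.2 − 9.2 = -1
e/s = -1 / 1.06 = -0.943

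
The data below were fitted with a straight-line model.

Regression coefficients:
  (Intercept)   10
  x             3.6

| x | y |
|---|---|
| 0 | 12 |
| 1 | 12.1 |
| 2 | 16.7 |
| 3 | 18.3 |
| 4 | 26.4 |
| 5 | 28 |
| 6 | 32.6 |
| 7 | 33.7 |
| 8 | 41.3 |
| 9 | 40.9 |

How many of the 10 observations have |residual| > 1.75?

x=0: ŷ = 10 + 3.6·0 = 10; r = 12 − 10 = 2
x=1: ŷ = 10 + 3.6·1 = 13.6; r = 12.1 − 13.6 = -1.5
x=2: ŷ = 10 + 3.6·2 = 17.2; r = 16.7 − 17.2 = -0.5
x=3: ŷ = 10 + 3.6·3 = 20.8; r = 18.3 − 20.8 = -2.5
x=4: ŷ = 10 + 3.6·4 = 24.4; r = 26.4 − 24.4 = 2
x=5: ŷ = 10 + 3.6·5 = 28; r = 28 − 28 = 0
x=6: ŷ = 10 + 3.6·6 = 31.6; r = 32.6 − 31.6 = 1
x=7: ŷ = 10 + 3.6·7 = 35.2; r = 33.7 − 35.2 = -1.5
x=8: ŷ = 10 + 3.6·8 = 38.8; r = 41.3 − 38.8 = 2.5
x=9: ŷ = 10 + 3.6·9 = 42.4; r = 40.9 − 42.4 = -1.5
|r| > 1.75: x=0 (|r|=2), x=3 (|r|=2.5), x=4 (|r|=2), x=8 (|r|=2.5) → 4

4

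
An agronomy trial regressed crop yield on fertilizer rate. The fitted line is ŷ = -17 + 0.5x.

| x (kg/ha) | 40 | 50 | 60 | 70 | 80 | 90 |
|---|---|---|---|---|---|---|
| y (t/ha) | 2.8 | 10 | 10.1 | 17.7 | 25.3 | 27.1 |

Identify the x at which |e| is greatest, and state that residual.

x = 60, e = -2.9

x=40: ŷ = -17 + 0.5·40 = 3; e = 2.8 − 3 = -0.2
x=50: ŷ = -17 + 0.5·50 = 8; e = 10 − 8 = 2
x=60: ŷ = -17 + 0.5·60 = 13; e = 10.1 − 13 = -2.9
x=70: ŷ = -17 + 0.5·70 = 18; e = 17.7 − 18 = -0.3
x=80: ŷ = -17 + 0.5·80 = 23; e = 25.3 − 23 = 2.3
x=90: ŷ = -17 + 0.5·90 = 28; e = 27.1 − 28 = -0.9
Largest |e| is 2.9 at x = 60, residual -2.9.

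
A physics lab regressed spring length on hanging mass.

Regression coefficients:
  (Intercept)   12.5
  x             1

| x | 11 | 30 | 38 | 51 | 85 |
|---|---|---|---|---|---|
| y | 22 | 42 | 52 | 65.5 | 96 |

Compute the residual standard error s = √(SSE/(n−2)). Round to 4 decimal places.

s = 1.9149

x=11: ŷ = 12.5 + 11 = 23.5; r = 22 − 23.5 = -1.5
x=30: ŷ = 12.5 + 30 = 42.5; r = 42 − 42.5 = -0.5
x=38: ŷ = 12.5 + 38 = 50.5; r = 52 − 50.5 = 1.5
x=51: ŷ = 12.5 + 51 = 63.5; r = 65.5 − 63.5 = 2
x=85: ŷ = 12.5 + 85 = 97.5; r = 96 − 97.5 = -1.5
SSE = 2.25 + 0.25 + 2.25 + 4 + 2.25 = 11
s = √(11/3) = √3.66667 ≈ 1.9149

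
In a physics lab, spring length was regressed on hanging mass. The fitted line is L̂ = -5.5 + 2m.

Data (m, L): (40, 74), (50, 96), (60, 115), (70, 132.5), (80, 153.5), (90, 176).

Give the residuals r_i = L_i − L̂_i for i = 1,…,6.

m=40: L̂ = -5.5 + 2·40 = 74.5; r = 74 − 74.5 = -0.5
m=50: L̂ = -5.5 + 2·50 = 94.5; r = 96 − 94.5 = 1.5
m=60: L̂ = -5.5 + 2·60 = 114.5; r = 115 − 114.5 = 0.5
m=70: L̂ = -5.5 + 2·70 = 134.5; r = 132.5 − 134.5 = -2
m=80: L̂ = -5.5 + 2·80 = 154.5; r = 153.5 − 154.5 = -1
m=90: L̂ = -5.5 + 2·90 = 174.5; r = 176 − 174.5 = 1.5

-0.5, 1.5, 0.5, -2, -1, 1.5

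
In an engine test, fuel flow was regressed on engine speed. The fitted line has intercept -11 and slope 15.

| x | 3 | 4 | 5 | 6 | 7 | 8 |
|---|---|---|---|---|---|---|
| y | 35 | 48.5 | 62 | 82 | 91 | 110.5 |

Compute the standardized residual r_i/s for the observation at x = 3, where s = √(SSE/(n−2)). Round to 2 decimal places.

x=3: ŷ = -11 + 15·3 = 34; r = 35 − 34 = 1
x=4: ŷ = -11 + 15·4 = 49; r = 48.5 − 49 = -0.5
x=5: ŷ = -11 + 15·5 = 64; r = 62 − 64 = -2
x=6: ŷ = -11 + 15·6 = 79; r = 82 − 79 = 3
x=7: ŷ = -11 + 15·7 = 94; r = 91 − 94 = -3
x=8: ŷ = -11 + 15·8 = 109; r = 110.5 − 109 = 1.5
SSE = 1 + 0.25 + 4 + 9 + 9 + 2.25 = 25.5
s = √(25.5/4) = 2.52488
r/s = 1 / 2.52488 = 0.40

0.40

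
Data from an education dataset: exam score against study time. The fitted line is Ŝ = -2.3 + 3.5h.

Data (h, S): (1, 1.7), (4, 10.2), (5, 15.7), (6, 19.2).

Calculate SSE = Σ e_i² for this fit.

SSE = 3

h=1: Ŝ = -2.3 + 3.5·1 = 1.2; e = 1.7 − 1.2 = 0.5
h=4: Ŝ = -2.3 + 3.5·4 = 11.7; e = 10.2 − 11.7 = -1.5
h=5: Ŝ = -2.3 + 3.5·5 = 15.2; e = 15.7 − 15.2 = 0.5
h=6: Ŝ = -2.3 + 3.5·6 = 18.7; e = 19.2 − 18.7 = 0.5
SSE = 0.25 + 2.25 + 0.25 + 0.25 = 3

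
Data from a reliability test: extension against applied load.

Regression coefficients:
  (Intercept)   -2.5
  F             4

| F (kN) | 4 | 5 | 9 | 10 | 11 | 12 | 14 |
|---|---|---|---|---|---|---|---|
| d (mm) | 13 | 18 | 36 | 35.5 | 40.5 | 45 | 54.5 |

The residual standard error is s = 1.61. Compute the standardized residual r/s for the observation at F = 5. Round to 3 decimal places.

0.311

ŷ = -2.5 + 4·5 = 17.5
r = 18 − 17.5 = 0.5
r/s = 0.5 / 1.61 = 0.311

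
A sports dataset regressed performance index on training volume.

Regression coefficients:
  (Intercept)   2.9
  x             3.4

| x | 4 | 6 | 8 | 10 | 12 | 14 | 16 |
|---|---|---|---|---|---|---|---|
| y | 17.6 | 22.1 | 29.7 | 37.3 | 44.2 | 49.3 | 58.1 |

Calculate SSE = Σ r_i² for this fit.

x=4: ŷ = 2.9 + 3.4·4 = 16.5; r = 17.6 − 16.5 = 1.1
x=6: ŷ = 2.9 + 3.4·6 = 23.3; r = 22.1 − 23.3 = -1.2
x=8: ŷ = 2.9 + 3.4·8 = 30.1; r = 29.7 − 30.1 = -0.4
x=10: ŷ = 2.9 + 3.4·10 = 36.9; r = 37.3 − 36.9 = 0.4
x=12: ŷ = 2.9 + 3.4·12 = 43.7; r = 44.2 − 43.7 = 0.5
x=14: ŷ = 2.9 + 3.4·14 = 50.5; r = 49.3 − 50.5 = -1.2
x=16: ŷ = 2.9 + 3.4·16 = 57.3; r = 58.1 − 57.3 = 0.8
SSE = 1.21 + 1.44 + 0.16 + 0.16 + 0.25 + 1.44 + 0.64 = 5.3

SSE = 5.3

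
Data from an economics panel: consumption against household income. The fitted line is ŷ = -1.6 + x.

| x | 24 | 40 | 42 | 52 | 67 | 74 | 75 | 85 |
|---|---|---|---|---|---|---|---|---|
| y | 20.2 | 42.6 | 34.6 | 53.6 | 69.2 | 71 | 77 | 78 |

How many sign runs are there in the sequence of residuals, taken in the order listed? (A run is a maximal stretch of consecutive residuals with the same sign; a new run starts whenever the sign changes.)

7 runs

x=24: ŷ = -1.6 + 24 = 22.4; e = 20.2 − 22.4 = -2.2
x=40: ŷ = -1.6 + 40 = 38.4; e = 42.6 − 38.4 = 4.2
x=42: ŷ = -1.6 + 42 = 40.4; e = 34.6 − 40.4 = -5.8
x=52: ŷ = -1.6 + 52 = 50.4; e = 53.6 − 50.4 = 3.2
x=67: ŷ = -1.6 + 67 = 65.4; e = 69.2 − 65.4 = 3.8
x=74: ŷ = -1.6 + 74 = 72.4; e = 71 − 72.4 = -1.4
x=75: ŷ = -1.6 + 75 = 73.4; e = 77 − 73.4 = 3.6
x=85: ŷ = -1.6 + 85 = 83.4; e = 78 − 83.4 = -5.4
Signs: − + − + + − + −
Runs: −×1, +×1, −×1, +×2, −×1, +×1, −×1 → 7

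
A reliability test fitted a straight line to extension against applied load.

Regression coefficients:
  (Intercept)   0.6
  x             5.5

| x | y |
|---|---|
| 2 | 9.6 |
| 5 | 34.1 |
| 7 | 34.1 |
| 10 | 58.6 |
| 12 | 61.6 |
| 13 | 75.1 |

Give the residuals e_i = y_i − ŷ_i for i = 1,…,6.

-2, 6, -5, 3, -5, 3

x=2: ŷ = 0.6 + 5.5·2 = 11.6; e = 9.6 − 11.6 = -2
x=5: ŷ = 0.6 + 5.5·5 = 28.1; e = 34.1 − 28.1 = 6
x=7: ŷ = 0.6 + 5.5·7 = 39.1; e = 34.1 − 39.1 = -5
x=10: ŷ = 0.6 + 5.5·10 = 55.6; e = 58.6 − 55.6 = 3
x=12: ŷ = 0.6 + 5.5·12 = 66.6; e = 61.6 − 66.6 = -5
x=13: ŷ = 0.6 + 5.5·13 = 72.1; e = 75.1 − 72.1 = 3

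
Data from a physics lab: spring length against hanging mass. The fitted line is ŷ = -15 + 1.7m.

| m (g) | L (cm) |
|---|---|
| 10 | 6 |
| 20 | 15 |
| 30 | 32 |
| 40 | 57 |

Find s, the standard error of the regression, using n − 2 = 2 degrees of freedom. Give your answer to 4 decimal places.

m=10: ŷ = -15 + 1.7·10 = 2; e = 6 − 2 = 4
m=20: ŷ = -15 + 1.7·20 = 19; e = 15 − 19 = -4
m=30: ŷ = -15 + 1.7·30 = 36; e = 32 − 36 = -4
m=40: ŷ = -15 + 1.7·40 = 53; e = 57 − 53 = 4
SSE = 16 + 16 + 16 + 16 = 64
s = √(64/2) = √32 ≈ 5.6569

s = 5.6569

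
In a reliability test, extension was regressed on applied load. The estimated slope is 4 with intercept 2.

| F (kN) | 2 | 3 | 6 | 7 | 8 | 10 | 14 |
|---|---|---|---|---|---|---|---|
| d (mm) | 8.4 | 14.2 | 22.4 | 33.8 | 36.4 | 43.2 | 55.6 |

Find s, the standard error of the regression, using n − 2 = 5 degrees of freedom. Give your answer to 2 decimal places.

s = 2.93

F=2: d̂ = 2 + 4·2 = 10; r = 8.4 − 10 = -1.6
F=3: d̂ = 2 + 4·3 = 14; r = 14.2 − 14 = 0.2
F=6: d̂ = 2 + 4·6 = 26; r = 22.4 − 26 = -3.6
F=7: d̂ = 2 + 4·7 = 30; r = 33.8 − 30 = 3.8
F=8: d̂ = 2 + 4·8 = 34; r = 36.4 − 34 = 2.4
F=10: d̂ = 2 + 4·10 = 42; r = 43.2 − 42 = 1.2
F=14: d̂ = 2 + 4·14 = 58; r = 55.6 − 58 = -2.4
SSE = 2.56 + 0.04 + 12.96 + 14.44 + 5.76 + 1.44 + 5.76 = 42.96
s = √(42.96/5) = √8.592 ≈ 2.93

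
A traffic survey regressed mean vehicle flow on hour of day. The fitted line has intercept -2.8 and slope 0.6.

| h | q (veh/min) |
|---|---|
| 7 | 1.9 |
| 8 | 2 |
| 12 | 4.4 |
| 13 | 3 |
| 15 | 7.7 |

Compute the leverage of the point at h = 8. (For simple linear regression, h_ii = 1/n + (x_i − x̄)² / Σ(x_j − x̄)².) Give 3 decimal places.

h̄ = (7 + 8 + 12 + 13 + 15)/5 = 11
Σ(h − h̄)² = 16 + 9 + 1 + 4 + 16 = 46
h = 1/5 + (-3)²/46 = 0.2 + 0.195652 = 0.396

h = 0.396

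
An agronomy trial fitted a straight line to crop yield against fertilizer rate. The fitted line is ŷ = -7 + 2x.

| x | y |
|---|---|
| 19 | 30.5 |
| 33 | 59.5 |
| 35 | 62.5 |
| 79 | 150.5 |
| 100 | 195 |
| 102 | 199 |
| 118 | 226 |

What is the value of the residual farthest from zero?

r = -3

x=19: ŷ = -7 + 2·19 = 31; r = 30.5 − 31 = -0.5
x=33: ŷ = -7 + 2·33 = 59; r = 59.5 − 59 = 0.5
x=35: ŷ = -7 + 2·35 = 63; r = 62.5 − 63 = -0.5
x=79: ŷ = -7 + 2·79 = 151; r = 150.5 − 151 = -0.5
x=100: ŷ = -7 + 2·100 = 193; r = 195 − 193 = 2
x=102: ŷ = -7 + 2·102 = 197; r = 199 − 197 = 2
x=118: ŷ = -7 + 2·118 = 229; r = 226 − 229 = -3
Largest |r| is 3 at x = 118, residual -3.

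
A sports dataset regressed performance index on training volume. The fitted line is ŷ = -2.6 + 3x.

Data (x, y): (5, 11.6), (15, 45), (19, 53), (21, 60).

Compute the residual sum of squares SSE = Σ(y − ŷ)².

x=5: ŷ = -2.6 + 3·5 = 12.4; r = 11.6 − 12.4 = -0.8
x=15: ŷ = -2.6 + 3·15 = 42.4; r = 45 − 42.4 = 2.6
x=19: ŷ = -2.6 + 3·19 = 54.4; r = 53 − 54.4 = -1.4
x=21: ŷ = -2.6 + 3·21 = 60.4; r = 60 − 60.4 = -0.4
SSE = 0.64 + 6.76 + 1.96 + 0.16 = 9.52

SSE = 9.52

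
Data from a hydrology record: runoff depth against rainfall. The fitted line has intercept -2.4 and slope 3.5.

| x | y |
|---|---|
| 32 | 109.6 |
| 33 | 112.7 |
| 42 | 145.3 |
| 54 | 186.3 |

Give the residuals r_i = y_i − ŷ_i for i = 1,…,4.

0, -0.4, 0.7, -0.3

x=32: ŷ = -2.4 + 3.5·32 = 109.6; r = 109.6 − 109.6 = 0
x=33: ŷ = -2.4 + 3.5·33 = 113.1; r = 112.7 − 113.1 = -0.4
x=42: ŷ = -2.4 + 3.5·42 = 144.6; r = 145.3 − 144.6 = 0.7
x=54: ŷ = -2.4 + 3.5·54 = 186.6; r = 186.3 − 186.6 = -0.3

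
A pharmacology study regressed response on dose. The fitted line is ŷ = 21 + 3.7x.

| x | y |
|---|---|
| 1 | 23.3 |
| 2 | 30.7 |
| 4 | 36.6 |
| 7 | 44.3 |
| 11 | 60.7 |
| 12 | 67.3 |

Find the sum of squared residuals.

x=1: ŷ = 21 + 3.7·1 = 24.7; e = 23.3 − 24.7 = -1.4
x=2: ŷ = 21 + 3.7·2 = 28.4; e = 30.7 − 28.4 = 2.3
x=4: ŷ = 21 + 3.7·4 = 35.8; e = 36.6 − 35.8 = 0.8
x=7: ŷ = 21 + 3.7·7 = 46.9; e = 44.3 − 46.9 = -2.6
x=11: ŷ = 21 + 3.7·11 = 61.7; e = 60.7 − 61.7 = -1
x=12: ŷ = 21 + 3.7·12 = 65.4; e = 67.3 − 65.4 = 1.9
SSE = 1.96 + 5.29 + 0.64 + 6.76 + 1 + 3.61 = 19.26

SSE = 19.26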